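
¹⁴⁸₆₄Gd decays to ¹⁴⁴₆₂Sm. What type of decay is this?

ΔA = 144 − 148 = -4; ΔZ = 62 − 64 = -2.
A drops by 4 and Z drops by 2 — the signature of alpha emission.

alpha decay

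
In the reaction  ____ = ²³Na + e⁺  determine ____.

Mg-23

Conserve mass number: A = 23 + 0, so A = 23.
Conserve atomic number: Z = 11 + 1, so Z = 12.
Z = 12 is magnesium, so the species is ²³Mg.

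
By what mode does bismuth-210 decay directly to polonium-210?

ΔA = 210 − 210 = 0; ΔZ = 84 − 83 = +1.
A is unchanged and Z rises by 1 — a neutron has become a proton (β⁻ decay).

beta-minus decay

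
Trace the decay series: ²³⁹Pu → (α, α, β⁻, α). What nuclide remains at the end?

Start: (A, Z) = (239, 94).
After α: (235, 92).
After α: (231, 90).
After β⁻: (231, 91).
After α: (227, 89).
Z = 89 is actinium.

Ac-227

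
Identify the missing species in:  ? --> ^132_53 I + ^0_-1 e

Conserve mass number: A = 132 + 0, so A = 132.
Conserve atomic number: Z = 53 − 1, so Z = 52.
Z = 52 is tellurium, so the species is ^132_52 Te.

Te-132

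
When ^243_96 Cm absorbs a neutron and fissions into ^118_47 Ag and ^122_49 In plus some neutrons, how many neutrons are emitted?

4

Conserve mass number: 244 = 118 + 122 + k, so k = 244 − 240 = 4.
Check atomic number: 96 = 47 + 49 + 0 = 96. ✓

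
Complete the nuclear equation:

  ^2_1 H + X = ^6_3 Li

alpha particle

Conserve mass number: 2 + A = 6, so A = 4.
Conserve atomic number: 1 + Z = 3, so Z = 2.
A = 4 and Z = 2 is ^4_2 He — an alpha particle.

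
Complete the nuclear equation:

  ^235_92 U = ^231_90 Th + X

alpha particle

Conserve mass number: 235 = 231 + A, so A = 4.
Conserve atomic number: 92 = 90 + Z, so Z = 2.
A = 4 and Z = 2 is ^4_2 He — an alpha particle.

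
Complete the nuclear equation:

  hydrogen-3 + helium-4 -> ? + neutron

Li-6

Conserve mass number: 3 + 4 = A + 1, so A = 6.
Conserve atomic number: 1 + 2 = Z + 0, so Z = 3.
Z = 3 is lithium, so the species is lithium-6.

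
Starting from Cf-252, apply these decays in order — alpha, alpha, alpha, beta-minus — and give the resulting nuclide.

Np-240

Start: (A, Z) = (252, 98).
After α: (248, 96).
After α: (244, 94).
After α: (240, 92).
After β⁻: (240, 93).
Z = 93 is neptunium.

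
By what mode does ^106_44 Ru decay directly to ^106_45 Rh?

beta-minus decay

ΔA = 106 − 106 = 0; ΔZ = 45 − 44 = +1.
A is unchanged and Z rises by 1 — a neutron has become a proton (β⁻ decay).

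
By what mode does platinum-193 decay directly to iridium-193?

beta-plus decay or electron capture

ΔA = 193 − 193 = 0; ΔZ = 77 − 78 = -1.
A is unchanged and Z drops by 1 — a proton has become a neutron (β⁺ emission or electron capture).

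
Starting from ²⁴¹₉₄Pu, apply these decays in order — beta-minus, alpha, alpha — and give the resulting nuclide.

Pa-233

Start: (A, Z) = (241, 94).
After β⁻: (241, 95).
After α: (237, 93).
After α: (233, 91).
Z = 91 is protactinium.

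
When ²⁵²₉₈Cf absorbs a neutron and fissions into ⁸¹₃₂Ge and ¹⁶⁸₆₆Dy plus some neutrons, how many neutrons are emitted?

4

Conserve mass number: 253 = 81 + 168 + k, so k = 253 − 249 = 4.
Check atomic number: 98 = 32 + 66 + 0 = 98. ✓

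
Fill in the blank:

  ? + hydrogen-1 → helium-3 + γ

Conserve mass number: A + 1 = 3 + 0, so A = 2.
Conserve atomic number: Z + 1 = 2 + 0, so Z = 1.
A = 2 and Z = 1 is hydrogen-2 — a deuteron.

deuteron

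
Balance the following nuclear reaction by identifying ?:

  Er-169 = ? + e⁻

Tm-169

Conserve mass number: 169 = A + 0, so A = 169.
Conserve atomic number: 68 = Z − 1, so Z = 69.
Z = 69 is thulium, so the species is Tm-169.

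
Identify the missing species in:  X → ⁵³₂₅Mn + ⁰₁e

Conserve mass number: A = 53 + 0, so A = 53.
Conserve atomic number: Z = 25 + 1, so Z = 26.
Z = 26 is iron, so the species is ⁵³₂₆Fe.

Fe-53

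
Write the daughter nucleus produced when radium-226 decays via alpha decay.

Rn-222

Alpha decay: mass number changes by -4, atomic number by -2.
A: 226 − 4 = 222; Z: 88 − 2 = 86.
Z = 86 is radon, so the daughter is radon-222.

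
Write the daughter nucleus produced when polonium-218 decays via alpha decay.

Alpha decay: mass number changes by -4, atomic number by -2.
A: 218 − 4 = 214; Z: 84 − 2 = 82.
Z = 82 is lead, so the daughter is lead-214.

Pb-214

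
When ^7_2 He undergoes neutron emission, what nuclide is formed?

He-6

Neutron emission: mass number changes by -1, atomic number by +0.
A: 7 − 1 = 6; Z: 2 = 2.
Z = 2 is helium, so the daughter is ^6_2 He.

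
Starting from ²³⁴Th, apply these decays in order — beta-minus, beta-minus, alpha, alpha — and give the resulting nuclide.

Start: (A, Z) = (234, 90).
After β⁻: (234, 91).
After β⁻: (234, 92).
After α: (230, 90).
After α: (226, 88).
Z = 88 is radium.

Ra-226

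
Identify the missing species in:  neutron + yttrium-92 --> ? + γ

Conserve mass number: 1 + 92 = A + 0, so A = 93.
Conserve atomic number: 0 + 39 = Z + 0, so Z = 39.
Z = 39 is yttrium, so the species is yttrium-93.

Y-93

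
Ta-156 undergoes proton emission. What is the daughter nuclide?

Proton emission: mass number changes by -1, atomic number by -1.
A: 156 − 1 = 155; Z: 73 − 1 = 72.
Z = 72 is hafnium, so the daughter is Hf-155.

Hf-155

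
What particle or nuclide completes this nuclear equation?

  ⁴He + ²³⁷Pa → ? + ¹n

Conserve mass number: 4 + 237 = A + 1, so A = 240.
Conserve atomic number: 2 + 91 = Z + 0, so Z = 93.
Z = 93 is neptunium, so the species is ²⁴⁰Np.

Np-240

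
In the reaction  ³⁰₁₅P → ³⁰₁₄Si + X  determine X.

positron

Conserve mass number: 30 = 30 + A, so A = 0.
Conserve atomic number: 15 = 14 + Z, so Z = 1.
A = 0 and Z = 1 is ⁰₁e — a positron.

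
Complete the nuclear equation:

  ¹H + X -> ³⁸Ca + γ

Conserve mass number: 1 + A = 38 + 0, so A = 37.
Conserve atomic number: 1 + Z = 20 + 0, so Z = 19.
Z = 19 is potassium, so the species is ³⁷K.

K-37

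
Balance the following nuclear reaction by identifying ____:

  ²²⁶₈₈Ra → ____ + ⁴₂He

Rn-222

Conserve mass number: 226 = A + 4, so A = 222.
Conserve atomic number: 88 = Z + 2, so Z = 86.
Z = 86 is radon, so the species is ²²²₈₆Rn.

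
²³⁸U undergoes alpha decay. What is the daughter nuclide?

Alpha decay: mass number changes by -4, atomic number by -2.
A: 238 − 4 = 234; Z: 92 − 2 = 90.
Z = 90 is thorium, so the daughter is ²³⁴Th.

Th-234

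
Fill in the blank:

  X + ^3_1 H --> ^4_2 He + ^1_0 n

deuteron

Conserve mass number: A + 3 = 4 + 1, so A = 2.
Conserve atomic number: Z + 1 = 2 + 0, so Z = 1.
A = 2 and Z = 1 is ^2_1 H — a deuteron.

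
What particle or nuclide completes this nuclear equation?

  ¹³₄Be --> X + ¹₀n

Be-12

Conserve mass number: 13 = A + 1, so A = 12.
Conserve atomic number: 4 = Z + 0, so Z = 4.
Z = 4 is beryllium, so the species is ¹²₄Be.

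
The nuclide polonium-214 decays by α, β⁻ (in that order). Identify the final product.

Bi-210

Start: (A, Z) = (214, 84).
After α: (210, 82).
After β⁻: (210, 83).
Z = 83 is bismuth.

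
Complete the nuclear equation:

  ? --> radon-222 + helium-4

Conserve mass number: A = 222 + 4, so A = 226.
Conserve atomic number: Z = 86 + 2, so Z = 88.
Z = 88 is radium, so the species is radium-226.

Ra-226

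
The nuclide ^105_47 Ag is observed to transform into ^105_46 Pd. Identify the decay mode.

ΔA = 105 − 105 = 0; ΔZ = 46 − 47 = -1.
A is unchanged and Z drops by 1 — a proton has become a neutron (β⁺ emission or electron capture).

beta-plus decay or electron capture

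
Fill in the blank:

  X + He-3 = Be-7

alpha particle

Conserve mass number: A + 3 = 7, so A = 4.
Conserve atomic number: Z + 2 = 4, so Z = 2.
A = 4 and Z = 2 is He-4 — an alpha particle.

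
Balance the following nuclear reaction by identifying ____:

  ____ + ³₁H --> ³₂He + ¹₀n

proton

Conserve mass number: A + 3 = 3 + 1, so A = 1.
Conserve atomic number: Z + 1 = 2 + 0, so Z = 1.
A = 1 and Z = 1 is ¹₁H — a proton.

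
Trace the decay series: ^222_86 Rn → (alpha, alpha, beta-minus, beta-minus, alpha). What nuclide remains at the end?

Pb-210

Start: (A, Z) = (222, 86).
After α: (218, 84).
After α: (214, 82).
After β⁻: (214, 83).
After β⁻: (214, 84).
After α: (210, 82).
Z = 82 is lead.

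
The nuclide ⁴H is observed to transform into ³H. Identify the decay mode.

neutron emission

ΔA = 3 − 4 = -1; ΔZ = 1 − 1 = +0.
A drops by 1 with Z unchanged — a neutron was emitted.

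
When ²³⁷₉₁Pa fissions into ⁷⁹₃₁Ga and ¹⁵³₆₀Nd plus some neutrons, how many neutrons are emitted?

5

Conserve mass number: 237 = 79 + 153 + k, so k = 237 − 232 = 5.
Check atomic number: 91 = 31 + 60 + 0 = 91. ✓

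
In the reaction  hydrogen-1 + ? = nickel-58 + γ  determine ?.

Conserve mass number: 1 + A = 58 + 0, so A = 57.
Conserve atomic number: 1 + Z = 28 + 0, so Z = 27.
Z = 27 is cobalt, so the species is cobalt-57.

Co-57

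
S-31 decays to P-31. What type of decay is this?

beta-plus decay or electron capture

ΔA = 31 − 31 = 0; ΔZ = 15 − 16 = -1.
A is unchanged and Z drops by 1 — a proton has become a neutron (β⁺ emission or electron capture).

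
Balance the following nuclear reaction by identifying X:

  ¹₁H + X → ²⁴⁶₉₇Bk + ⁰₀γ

Cm-245

Conserve mass number: 1 + A = 246 + 0, so A = 245.
Conserve atomic number: 1 + Z = 97 + 0, so Z = 96.
Z = 96 is curium, so the species is ²⁴⁵₉₆Cm.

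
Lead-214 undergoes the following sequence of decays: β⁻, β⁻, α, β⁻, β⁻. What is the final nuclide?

Start: (A, Z) = (214, 82).
After β⁻: (214, 83).
After β⁻: (214, 84).
After α: (210, 82).
After β⁻: (210, 83).
After β⁻: (210, 84).
Z = 84 is polonium.

Po-210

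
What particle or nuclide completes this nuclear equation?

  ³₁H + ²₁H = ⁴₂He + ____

Conserve mass number: 3 + 2 = 4 + A, so A = 1.
Conserve atomic number: 1 + 1 = 2 + Z, so Z = 0.
A = 1 and Z = 0 is ¹₀n — a neutron.

neutron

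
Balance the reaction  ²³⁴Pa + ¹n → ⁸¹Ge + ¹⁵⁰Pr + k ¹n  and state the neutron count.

Conserve mass number: 235 = 81 + 150 + k, so k = 235 − 231 = 4.
Check atomic number: 91 = 32 + 59 + 0 = 91. ✓

4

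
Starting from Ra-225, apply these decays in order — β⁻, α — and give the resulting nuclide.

Fr-221

Start: (A, Z) = (225, 88).
After β⁻: (225, 89).
After α: (221, 87).
Z = 87 is francium.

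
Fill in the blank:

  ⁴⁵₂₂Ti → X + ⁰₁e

Sc-45

Conserve mass number: 45 = A + 0, so A = 45.
Conserve atomic number: 22 = Z + 1, so Z = 21.
Z = 21 is scandium, so the species is ⁴⁵₂₁Sc.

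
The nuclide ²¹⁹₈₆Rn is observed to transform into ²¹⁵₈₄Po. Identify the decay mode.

ΔA = 215 − 219 = -4; ΔZ = 84 − 86 = -2.
A drops by 4 and Z drops by 2 — the signature of alpha emission.

alpha decay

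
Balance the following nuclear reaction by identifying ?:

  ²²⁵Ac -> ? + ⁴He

Conserve mass number: 225 = A + 4, so A = 221.
Conserve atomic number: 89 = Z + 2, so Z = 87.
Z = 87 is francium, so the species is ²²¹Fr.

Fr-221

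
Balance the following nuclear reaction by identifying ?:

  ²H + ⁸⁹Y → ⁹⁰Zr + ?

Conserve mass number: 2 + 89 = 90 + A, so A = 1.
Conserve atomic number: 1 + 39 = 40 + Z, so Z = 0.
A = 1 and Z = 0 is ¹n — a neutron.

neutron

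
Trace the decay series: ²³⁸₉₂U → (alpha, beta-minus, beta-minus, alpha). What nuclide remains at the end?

Th-230

Start: (A, Z) = (238, 92).
After α: (234, 90).
After β⁻: (234, 91).
After β⁻: (234, 92).
After α: (230, 90).
Z = 90 is thorium.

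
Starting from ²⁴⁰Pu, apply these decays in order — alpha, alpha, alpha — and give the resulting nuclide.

Start: (A, Z) = (240, 94).
After α: (236, 92).
After α: (232, 90).
After α: (228, 88).
Z = 88 is radium.

Ra-228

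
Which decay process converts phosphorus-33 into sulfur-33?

beta-minus decay

ΔA = 33 − 33 = 0; ΔZ = 16 − 15 = +1.
A is unchanged and Z rises by 1 — a neutron has become a proton (β⁻ decay).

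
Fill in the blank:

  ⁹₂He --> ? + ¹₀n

He-8

Conserve mass number: 9 = A + 1, so A = 8.
Conserve atomic number: 2 = Z + 0, so Z = 2.
Z = 2 is helium, so the species is ⁸₂He.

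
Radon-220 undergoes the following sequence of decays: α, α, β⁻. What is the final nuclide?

Bi-212

Start: (A, Z) = (220, 86).
After α: (216, 84).
After α: (212, 82).
After β⁻: (212, 83).
Z = 83 is bismuth.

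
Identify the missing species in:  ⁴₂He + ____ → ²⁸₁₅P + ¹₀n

Al-25

Conserve mass number: 4 + A = 28 + 1, so A = 25.
Conserve atomic number: 2 + Z = 15 + 0, so Z = 13.
Z = 13 is aluminium, so the species is ²⁵₁₃Al.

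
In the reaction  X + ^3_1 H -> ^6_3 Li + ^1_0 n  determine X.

Conserve mass number: A + 3 = 6 + 1, so A = 4.
Conserve atomic number: Z + 1 = 3 + 0, so Z = 2.
A = 4 and Z = 2 is ^4_2 He — an alpha particle.

alpha particle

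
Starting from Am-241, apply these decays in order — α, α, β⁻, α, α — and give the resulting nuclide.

Start: (A, Z) = (241, 95).
After α: (237, 93).
After α: (233, 91).
After β⁻: (233, 92).
After α: (229, 90).
After α: (225, 88).
Z = 88 is radium.

Ra-225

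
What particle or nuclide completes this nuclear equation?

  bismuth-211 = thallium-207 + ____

Conserve mass number: 211 = 207 + A, so A = 4.
Conserve atomic number: 83 = 81 + Z, so Z = 2.
A = 4 and Z = 2 is helium-4 — an alpha particle.

alpha particle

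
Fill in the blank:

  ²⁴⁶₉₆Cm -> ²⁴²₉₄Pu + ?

Conserve mass number: 246 = 242 + A, so A = 4.
Conserve atomic number: 96 = 94 + Z, so Z = 2.
A = 4 and Z = 2 is ⁴₂He — an alpha particle.

alpha particle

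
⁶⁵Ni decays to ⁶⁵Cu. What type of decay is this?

ΔA = 65 − 65 = 0; ΔZ = 29 − 28 = +1.
A is unchanged and Z rises by 1 — a neutron has become a proton (β⁻ decay).

beta-minus decay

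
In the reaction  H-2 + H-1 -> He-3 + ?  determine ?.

Conserve mass number: 2 + 1 = 3 + A, so A = 0.
Conserve atomic number: 1 + 1 = 2 + Z, so Z = 0.
A = 0 and Z = 0 is γ — a gamma ray.

gamma ray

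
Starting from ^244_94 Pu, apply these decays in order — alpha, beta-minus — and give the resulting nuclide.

Start: (A, Z) = (244, 94).
After α: (240, 92).
After β⁻: (240, 93).
Z = 93 is neptunium.

Np-240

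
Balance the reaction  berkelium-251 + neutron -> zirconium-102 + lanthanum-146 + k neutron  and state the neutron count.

4

Conserve mass number: 252 = 102 + 146 + k, so k = 252 − 248 = 4.
Check atomic number: 97 = 40 + 57 + 0 = 97. ✓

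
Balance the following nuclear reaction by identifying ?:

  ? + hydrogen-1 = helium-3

Conserve mass number: A + 1 = 3, so A = 2.
Conserve atomic number: Z + 1 = 2, so Z = 1.
A = 2 and Z = 1 is hydrogen-2 — a deuteron.

deuteron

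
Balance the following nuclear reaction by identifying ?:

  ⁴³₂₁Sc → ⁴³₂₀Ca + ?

positron

Conserve mass number: 43 = 43 + A, so A = 0.
Conserve atomic number: 21 = 20 + Z, so Z = 1.
A = 0 and Z = 1 is ⁰₁e — a positron.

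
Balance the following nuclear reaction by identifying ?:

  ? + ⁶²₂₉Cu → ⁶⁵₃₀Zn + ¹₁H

Conserve mass number: A + 62 = 65 + 1, so A = 4.
Conserve atomic number: Z + 29 = 30 + 1, so Z = 2.
A = 4 and Z = 2 is ⁴₂He — an alpha particle.

alpha particle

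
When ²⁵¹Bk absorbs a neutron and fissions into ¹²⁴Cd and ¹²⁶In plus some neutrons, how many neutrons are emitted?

2

Conserve mass number: 252 = 124 + 126 + k, so k = 252 − 250 = 2.
Check atomic number: 97 = 48 + 49 + 0 = 97. ✓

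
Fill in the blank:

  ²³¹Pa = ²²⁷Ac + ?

alpha particle

Conserve mass number: 231 = 227 + A, so A = 4.
Conserve atomic number: 91 = 89 + Z, so Z = 2.
A = 4 and Z = 2 is ⁴He — an alpha particle.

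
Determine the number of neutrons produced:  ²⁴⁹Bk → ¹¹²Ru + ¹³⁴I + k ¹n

Conserve mass number: 249 = 112 + 134 + k, so k = 249 − 246 = 3.
Check atomic number: 97 = 44 + 53 + 0 = 97. ✓

3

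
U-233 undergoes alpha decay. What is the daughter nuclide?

Th-229

Alpha decay: mass number changes by -4, atomic number by -2.
A: 233 − 4 = 229; Z: 92 − 2 = 90.
Z = 90 is thorium, so the daughter is Th-229.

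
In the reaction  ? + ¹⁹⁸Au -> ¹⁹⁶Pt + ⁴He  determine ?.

deuteron

Conserve mass number: A + 198 = 196 + 4, so A = 2.
Conserve atomic number: Z + 79 = 78 + 2, so Z = 1.
A = 2 and Z = 1 is ²H — a deuteron.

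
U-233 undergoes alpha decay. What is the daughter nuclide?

Alpha decay: mass number changes by -4, atomic number by -2.
A: 233 − 4 = 229; Z: 92 − 2 = 90.
Z = 90 is thorium, so the daughter is Th-229.

Th-229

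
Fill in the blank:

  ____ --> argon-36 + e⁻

Conserve mass number: A = 36 + 0, so A = 36.
Conserve atomic number: Z = 18 − 1, so Z = 17.
Z = 17 is chlorine, so the species is chlorine-36.

Cl-36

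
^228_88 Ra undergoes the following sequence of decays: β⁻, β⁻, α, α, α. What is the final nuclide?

Po-216

Start: (A, Z) = (228, 88).
After β⁻: (228, 89).
After β⁻: (228, 90).
After α: (224, 88).
After α: (220, 86).
After α: (216, 84).
Z = 84 is polonium.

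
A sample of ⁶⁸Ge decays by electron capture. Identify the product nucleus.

Electron capture: mass number changes by +0, atomic number by -1.
A: 68 = 68; Z: 32 − 1 = 31.
Z = 31 is gallium, so the daughter is ⁶⁸Ga.

Ga-68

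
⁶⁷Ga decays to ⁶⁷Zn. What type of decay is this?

ΔA = 67 − 67 = 0; ΔZ = 30 − 31 = -1.
A is unchanged and Z drops by 1 — a proton has become a neutron (β⁺ emission or electron capture).

beta-plus decay or electron capture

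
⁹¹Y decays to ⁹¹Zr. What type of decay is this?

beta-minus decay

ΔA = 91 − 91 = 0; ΔZ = 40 − 39 = +1.
A is unchanged and Z rises by 1 — a neutron has become a proton (β⁻ decay).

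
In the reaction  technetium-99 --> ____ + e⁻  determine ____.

Conserve mass number: 99 = A + 0, so A = 99.
Conserve atomic number: 43 = Z − 1, so Z = 44.
Z = 44 is ruthenium, so the species is ruthenium-99.

Ru-99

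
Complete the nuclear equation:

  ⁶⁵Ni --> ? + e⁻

Conserve mass number: 65 = A + 0, so A = 65.
Conserve atomic number: 28 = Z − 1, so Z = 29.
Z = 29 is copper, so the species is ⁶⁵Cu.

Cu-65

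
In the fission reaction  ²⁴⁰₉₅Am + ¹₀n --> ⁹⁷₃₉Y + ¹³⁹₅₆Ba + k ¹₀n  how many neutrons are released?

Conserve mass number: 241 = 97 + 139 + k, so k = 241 − 236 = 5.
Check atomic number: 95 = 39 + 56 + 0 = 95. ✓

5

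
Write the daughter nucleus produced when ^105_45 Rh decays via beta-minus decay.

Beta-minus decay: mass number changes by +0, atomic number by +1.
A: 105 = 105; Z: 45 + 1 = 46.
Z = 46 is palladium, so the daughter is ^105_46 Pd.

Pd-105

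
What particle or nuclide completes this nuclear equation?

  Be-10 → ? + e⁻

Conserve mass number: 10 = A + 0, so A = 10.
Conserve atomic number: 4 = Z − 1, so Z = 5.
Z = 5 is boron, so the species is B-10.

B-10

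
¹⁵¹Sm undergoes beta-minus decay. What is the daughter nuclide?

Eu-151

Beta-minus decay: mass number changes by +0, atomic number by +1.
A: 151 = 151; Z: 62 + 1 = 63.
Z = 63 is europium, so the daughter is ¹⁵¹Eu.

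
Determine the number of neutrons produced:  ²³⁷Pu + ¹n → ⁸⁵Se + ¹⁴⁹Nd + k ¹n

Conserve mass number: 238 = 85 + 149 + k, so k = 238 − 234 = 4.
Check atomic number: 94 = 34 + 60 + 0 = 94. ✓

4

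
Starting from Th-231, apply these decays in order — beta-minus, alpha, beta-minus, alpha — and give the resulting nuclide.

Ra-223

Start: (A, Z) = (231, 90).
After β⁻: (231, 91).
After α: (227, 89).
After β⁻: (227, 90).
After α: (223, 88).
Z = 88 is radium.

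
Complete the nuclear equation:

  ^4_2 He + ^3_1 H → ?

Li-7

Conserve mass number: 4 + 3 = A, so A = 7.
Conserve atomic number: 2 + 1 = Z, so Z = 3.
Z = 3 is lithium, so the species is ^7_3 Li.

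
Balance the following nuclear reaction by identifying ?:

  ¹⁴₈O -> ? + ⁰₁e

Conserve mass number: 14 = A + 0, so A = 14.
Conserve atomic number: 8 = Z + 1, so Z = 7.
Z = 7 is nitrogen, so the species is ¹⁴₇N.

N-14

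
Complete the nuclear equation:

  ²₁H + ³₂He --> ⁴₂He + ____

Conserve mass number: 2 + 3 = 4 + A, so A = 1.
Conserve atomic number: 1 + 2 = 2 + Z, so Z = 1.
A = 1 and Z = 1 is ¹₁H — a proton.

proton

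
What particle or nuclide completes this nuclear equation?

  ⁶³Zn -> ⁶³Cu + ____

positron

Conserve mass number: 63 = 63 + A, so A = 0.
Conserve atomic number: 30 = 29 + Z, so Z = 1.
A = 0 and Z = 1 is e⁺ — a positron.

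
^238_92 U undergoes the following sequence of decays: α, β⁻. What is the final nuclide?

Start: (A, Z) = (238, 92).
After α: (234, 90).
After β⁻: (234, 91).
Z = 91 is protactinium.

Pa-234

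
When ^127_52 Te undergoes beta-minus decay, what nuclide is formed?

Beta-minus decay: mass number changes by +0, atomic number by +1.
A: 127 = 127; Z: 52 + 1 = 53.
Z = 53 is iodine, so the daughter is ^127_53 I.

I-127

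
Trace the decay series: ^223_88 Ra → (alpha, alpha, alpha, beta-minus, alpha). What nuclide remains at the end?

Tl-207

Start: (A, Z) = (223, 88).
After α: (219, 86).
After α: (215, 84).
After α: (211, 82).
After β⁻: (211, 83).
After α: (207, 81).
Z = 81 is thallium.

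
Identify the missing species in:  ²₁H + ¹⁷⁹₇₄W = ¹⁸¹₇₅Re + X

gamma ray

Conserve mass number: 2 + 179 = 181 + A, so A = 0.
Conserve atomic number: 1 + 74 = 75 + Z, so Z = 0.
A = 0 and Z = 0 is ⁰₀γ — a gamma ray.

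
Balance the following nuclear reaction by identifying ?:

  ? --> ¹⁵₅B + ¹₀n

B-16

Conserve mass number: A = 15 + 1, so A = 16.
Conserve atomic number: Z = 5 + 0, so Z = 5.
Z = 5 is boron, so the species is ¹⁶₅B.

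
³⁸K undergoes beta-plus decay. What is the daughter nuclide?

Beta-plus decay: mass number changes by +0, atomic number by -1.
A: 38 = 38; Z: 19 − 1 = 18.
Z = 18 is argon, so the daughter is ³⁸Ar.

Ar-38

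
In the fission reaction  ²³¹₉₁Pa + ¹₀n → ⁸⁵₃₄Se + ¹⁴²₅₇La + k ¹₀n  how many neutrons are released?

Conserve mass number: 232 = 85 + 142 + k, so k = 232 − 227 = 5.
Check atomic number: 91 = 34 + 57 + 0 = 91. ✓

5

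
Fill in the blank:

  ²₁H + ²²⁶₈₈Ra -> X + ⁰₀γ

Conserve mass number: 2 + 226 = A + 0, so A = 228.
Conserve atomic number: 1 + 88 = Z + 0, so Z = 89.
Z = 89 is actinium, so the species is ²²⁸₈₉Ac.

Ac-228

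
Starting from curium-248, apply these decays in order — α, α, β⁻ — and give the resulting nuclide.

Start: (A, Z) = (248, 96).
After α: (244, 94).
After α: (240, 92).
After β⁻: (240, 93).
Z = 93 is neptunium.

Np-240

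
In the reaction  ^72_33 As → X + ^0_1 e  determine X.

Conserve mass number: 72 = A + 0, so A = 72.
Conserve atomic number: 33 = Z + 1, so Z = 32.
Z = 32 is germanium, so the species is ^72_32 Ge.

Ge-72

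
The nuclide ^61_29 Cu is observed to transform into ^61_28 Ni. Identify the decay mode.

ΔA = 61 − 61 = 0; ΔZ = 28 − 29 = -1.
A is unchanged and Z drops by 1 — a proton has become a neutron (β⁺ emission or electron capture).

beta-plus decay or electron capture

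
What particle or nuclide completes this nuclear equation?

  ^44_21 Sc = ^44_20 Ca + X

positron

Conserve mass number: 44 = 44 + A, so A = 0.
Conserve atomic number: 21 = 20 + Z, so Z = 1.
A = 0 and Z = 1 is ^0_1 e — a positron.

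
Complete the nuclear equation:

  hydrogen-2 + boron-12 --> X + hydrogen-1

Conserve mass number: 2 + 12 = A + 1, so A = 13.
Conserve atomic number: 1 + 5 = Z + 1, so Z = 5.
Z = 5 is boron, so the species is boron-13.

B-13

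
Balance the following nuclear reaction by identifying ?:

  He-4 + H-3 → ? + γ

Conserve mass number: 4 + 3 = A + 0, so A = 7.
Conserve atomic number: 2 + 1 = Z + 0, so Z = 3.
Z = 3 is lithium, so the species is Li-7.

Li-7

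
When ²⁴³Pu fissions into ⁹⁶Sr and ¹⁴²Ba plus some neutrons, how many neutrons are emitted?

5

Conserve mass number: 243 = 96 + 142 + k, so k = 243 − 238 = 5.
Check atomic number: 94 = 38 + 56 + 0 = 94. ✓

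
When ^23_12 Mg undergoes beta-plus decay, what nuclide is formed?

Beta-plus decay: mass number changes by +0, atomic number by -1.
A: 23 = 23; Z: 12 − 1 = 11.
Z = 11 is sodium, so the daughter is ^23_11 Na.

Na-23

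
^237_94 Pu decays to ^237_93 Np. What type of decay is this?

beta-plus decay or electron capture

ΔA = 237 − 237 = 0; ΔZ = 93 − 94 = -1.
A is unchanged and Z drops by 1 — a proton has become a neutron (β⁺ emission or electron capture).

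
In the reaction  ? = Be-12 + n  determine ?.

Conserve mass number: A = 12 + 1, so A = 13.
Conserve atomic number: Z = 4 + 0, so Z = 4.
Z = 4 is beryllium, so the species is Be-13.

Be-13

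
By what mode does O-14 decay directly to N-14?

beta-plus decay or electron capture

ΔA = 14 − 14 = 0; ΔZ = 7 − 8 = -1.
A is unchanged and Z drops by 1 — a proton has become a neutron (β⁺ emission or electron capture).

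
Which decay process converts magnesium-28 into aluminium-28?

beta-minus decay

ΔA = 28 − 28 = 0; ΔZ = 13 − 12 = +1.
A is unchanged and Z rises by 1 — a neutron has become a proton (β⁻ decay).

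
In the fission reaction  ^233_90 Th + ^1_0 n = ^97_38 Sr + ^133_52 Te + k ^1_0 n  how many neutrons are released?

4

Conserve mass number: 234 = 97 + 133 + k, so k = 234 − 230 = 4.
Check atomic number: 90 = 38 + 52 + 0 = 90. ✓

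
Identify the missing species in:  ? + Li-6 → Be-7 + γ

proton

Conserve mass number: A + 6 = 7 + 0, so A = 1.
Conserve atomic number: Z + 3 = 4 + 0, so Z = 1.
A = 1 and Z = 1 is H-1 — a proton.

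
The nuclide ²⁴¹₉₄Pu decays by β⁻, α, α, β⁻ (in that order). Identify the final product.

Start: (A, Z) = (241, 94).
After β⁻: (241, 95).
After α: (237, 93).
After α: (233, 91).
After β⁻: (233, 92).
Z = 92 is uranium.

U-233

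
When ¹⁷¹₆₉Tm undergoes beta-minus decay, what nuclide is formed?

Beta-minus decay: mass number changes by +0, atomic number by +1.
A: 171 = 171; Z: 69 + 1 = 70.
Z = 70 is ytterbium, so the daughter is ¹⁷¹₇₀Yb.

Yb-171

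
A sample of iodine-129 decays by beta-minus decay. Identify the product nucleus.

Xe-129

Beta-minus decay: mass number changes by +0, atomic number by +1.
A: 129 = 129; Z: 53 + 1 = 54.
Z = 54 is xenon, so the daughter is xenon-129.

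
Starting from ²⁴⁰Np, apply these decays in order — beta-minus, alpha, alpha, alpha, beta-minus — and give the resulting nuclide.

Ac-228

Start: (A, Z) = (240, 93).
After β⁻: (240, 94).
After α: (236, 92).
After α: (232, 90).
After α: (228, 88).
After β⁻: (228, 89).
Z = 89 is actinium.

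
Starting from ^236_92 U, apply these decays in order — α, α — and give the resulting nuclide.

Start: (A, Z) = (236, 92).
After α: (232, 90).
After α: (228, 88).
Z = 88 is radium.

Ra-228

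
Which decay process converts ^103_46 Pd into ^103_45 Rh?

ΔA = 103 − 103 = 0; ΔZ = 45 − 46 = -1.
A is unchanged and Z drops by 1 — a proton has become a neutron (β⁺ emission or electron capture).

beta-plus decay or electron capture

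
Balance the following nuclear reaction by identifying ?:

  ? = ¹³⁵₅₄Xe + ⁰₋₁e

Conserve mass number: A = 135 + 0, so A = 135.
Conserve atomic number: Z = 54 − 1, so Z = 53.
Z = 53 is iodine, so the species is ¹³⁵₅₃I.

I-135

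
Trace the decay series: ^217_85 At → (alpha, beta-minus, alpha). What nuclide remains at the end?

Start: (A, Z) = (217, 85).
After α: (213, 83).
After β⁻: (213, 84).
After α: (209, 82).
Z = 82 is lead.

Pb-209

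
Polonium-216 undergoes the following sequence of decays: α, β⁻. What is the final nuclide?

Bi-212

Start: (A, Z) = (216, 84).
After α: (212, 82).
After β⁻: (212, 83).
Z = 83 is bismuth.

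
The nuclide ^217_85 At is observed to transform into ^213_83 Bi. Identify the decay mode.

alpha decay

ΔA = 213 − 217 = -4; ΔZ = 83 − 85 = -2.
A drops by 4 and Z drops by 2 — the signature of alpha emission.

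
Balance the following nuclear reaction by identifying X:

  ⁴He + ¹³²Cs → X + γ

La-136

Conserve mass number: 4 + 132 = A + 0, so A = 136.
Conserve atomic number: 2 + 55 = Z + 0, so Z = 57.
Z = 57 is lanthanum, so the species is ¹³⁶La.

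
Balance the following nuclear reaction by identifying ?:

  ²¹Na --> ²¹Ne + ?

positron

Conserve mass number: 21 = 21 + A, so A = 0.
Conserve atomic number: 11 = 10 + Z, so Z = 1.
A = 0 and Z = 1 is e⁺ — a positron.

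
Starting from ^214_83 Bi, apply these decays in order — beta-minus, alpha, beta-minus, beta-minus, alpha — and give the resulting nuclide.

Start: (A, Z) = (214, 83).
After β⁻: (214, 84).
After α: (210, 82).
After β⁻: (210, 83).
After β⁻: (210, 84).
After α: (206, 82).
Z = 82 is lead.

Pb-206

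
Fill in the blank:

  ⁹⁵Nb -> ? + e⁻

Conserve mass number: 95 = A + 0, so A = 95.
Conserve atomic number: 41 = Z − 1, so Z = 42.
Z = 42 is molybdenum, so the species is ⁹⁵Mo.

Mo-95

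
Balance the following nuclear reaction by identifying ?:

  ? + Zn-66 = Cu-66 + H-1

Conserve mass number: A + 66 = 66 + 1, so A = 1.
Conserve atomic number: Z + 30 = 29 + 1, so Z = 0.
A = 1 and Z = 0 is n — a neutron.

neutron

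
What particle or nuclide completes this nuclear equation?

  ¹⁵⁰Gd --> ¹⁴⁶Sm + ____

alpha particle

Conserve mass number: 150 = 146 + A, so A = 4.
Conserve atomic number: 64 = 62 + Z, so Z = 2.
A = 4 and Z = 2 is ⁴He — an alpha particle.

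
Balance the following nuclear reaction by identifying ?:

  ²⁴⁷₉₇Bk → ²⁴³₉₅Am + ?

alpha particle

Conserve mass number: 247 = 243 + A, so A = 4.
Conserve atomic number: 97 = 95 + Z, so Z = 2.
A = 4 and Z = 2 is ⁴₂He — an alpha particle.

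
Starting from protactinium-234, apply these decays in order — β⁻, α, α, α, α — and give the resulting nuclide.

Po-218

Start: (A, Z) = (234, 91).
After β⁻: (234, 92).
After α: (230, 90).
After α: (226, 88).
After α: (222, 86).
After α: (218, 84).
Z = 84 is polonium.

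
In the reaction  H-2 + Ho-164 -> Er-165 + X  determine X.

Conserve mass number: 2 + 164 = 165 + A, so A = 1.
Conserve atomic number: 1 + 67 = 68 + Z, so Z = 0.
A = 1 and Z = 0 is n — a neutron.

neutron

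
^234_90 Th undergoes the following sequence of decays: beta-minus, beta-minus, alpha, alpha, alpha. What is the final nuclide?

Rn-222

Start: (A, Z) = (234, 90).
After β⁻: (234, 91).
After β⁻: (234, 92).
After α: (230, 90).
After α: (226, 88).
After α: (222, 86).
Z = 86 is radon.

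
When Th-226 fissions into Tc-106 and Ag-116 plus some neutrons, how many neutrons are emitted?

4

Conserve mass number: 226 = 106 + 116 + k, so k = 226 − 222 = 4.
Check atomic number: 90 = 43 + 47 + 0 = 90. ✓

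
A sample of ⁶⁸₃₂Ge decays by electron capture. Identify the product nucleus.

Ga-68

Electron capture: mass number changes by +0, atomic number by -1.
A: 68 = 68; Z: 32 − 1 = 31.
Z = 31 is gallium, so the daughter is ⁶⁸₃₁Ga.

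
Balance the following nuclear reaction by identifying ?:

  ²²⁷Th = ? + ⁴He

Ra-223

Conserve mass number: 227 = A + 4, so A = 223.
Conserve atomic number: 90 = Z + 2, so Z = 88.
Z = 88 is radium, so the species is ²²³Ra.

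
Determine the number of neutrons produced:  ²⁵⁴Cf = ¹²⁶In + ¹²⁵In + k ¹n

3

Conserve mass number: 254 = 126 + 125 + k, so k = 254 − 251 = 3.
Check atomic number: 98 = 49 + 49 + 0 = 98. ✓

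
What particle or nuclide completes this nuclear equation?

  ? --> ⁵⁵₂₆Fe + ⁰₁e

Conserve mass number: A = 55 + 0, so A = 55.
Conserve atomic number: Z = 26 + 1, so Z = 27.
Z = 27 is cobalt, so the species is ⁵⁵₂₇Co.

Co-55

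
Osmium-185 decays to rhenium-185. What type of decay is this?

beta-plus decay or electron capture

ΔA = 185 − 185 = 0; ΔZ = 75 − 76 = -1.
A is unchanged and Z drops by 1 — a proton has become a neutron (β⁺ emission or electron capture).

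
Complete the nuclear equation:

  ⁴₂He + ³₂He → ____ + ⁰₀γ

Conserve mass number: 4 + 3 = A + 0, so A = 7.
Conserve atomic number: 2 + 2 = Z + 0, so Z = 4.
Z = 4 is beryllium, so the species is ⁷₄Be.

Be-7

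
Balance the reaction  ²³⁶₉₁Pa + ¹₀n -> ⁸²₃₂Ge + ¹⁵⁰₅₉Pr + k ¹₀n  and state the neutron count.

Conserve mass number: 237 = 82 + 150 + k, so k = 237 − 232 = 5.
Check atomic number: 91 = 32 + 59 + 0 = 91. ✓

5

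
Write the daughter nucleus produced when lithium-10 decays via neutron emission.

Neutron emission: mass number changes by -1, atomic number by +0.
A: 10 − 1 = 9; Z: 3 = 3.
Z = 3 is lithium, so the daughter is lithium-9.

Li-9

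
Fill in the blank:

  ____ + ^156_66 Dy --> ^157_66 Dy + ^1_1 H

deuteron

Conserve mass number: A + 156 = 157 + 1, so A = 2.
Conserve atomic number: Z + 66 = 66 + 1, so Z = 1.
A = 2 and Z = 1 is ^2_1 H — a deuteron.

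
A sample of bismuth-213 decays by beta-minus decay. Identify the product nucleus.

Po-213

Beta-minus decay: mass number changes by +0, atomic number by +1.
A: 213 = 213; Z: 83 + 1 = 84.
Z = 84 is polonium, so the daughter is polonium-213.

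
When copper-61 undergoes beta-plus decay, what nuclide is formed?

Ni-61

Beta-plus decay: mass number changes by +0, atomic number by -1.
A: 61 = 61; Z: 29 − 1 = 28.
Z = 28 is nickel, so the daughter is nickel-61.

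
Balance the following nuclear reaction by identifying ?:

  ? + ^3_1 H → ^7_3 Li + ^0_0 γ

alpha particle

Conserve mass number: A + 3 = 7 + 0, so A = 4.
Conserve atomic number: Z + 1 = 3 + 0, so Z = 2.
A = 4 and Z = 2 is ^4_2 He — an alpha particle.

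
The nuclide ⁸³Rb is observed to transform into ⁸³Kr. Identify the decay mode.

beta-plus decay or electron capture

ΔA = 83 − 83 = 0; ΔZ = 36 − 37 = -1.
A is unchanged and Z drops by 1 — a proton has become a neutron (β⁺ emission or electron capture).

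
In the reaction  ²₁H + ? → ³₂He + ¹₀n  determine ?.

Conserve mass number: 2 + A = 3 + 1, so A = 2.
Conserve atomic number: 1 + Z = 2 + 0, so Z = 1.
A = 2 and Z = 1 is ²₁H — a deuteron.

deuteron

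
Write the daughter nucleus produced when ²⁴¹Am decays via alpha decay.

Np-237

Alpha decay: mass number changes by -4, atomic number by -2.
A: 241 − 4 = 237; Z: 95 − 2 = 93.
Z = 93 is neptunium, so the daughter is ²³⁷Np.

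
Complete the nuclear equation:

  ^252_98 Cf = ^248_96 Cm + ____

alpha particle

Conserve mass number: 252 = 248 + A, so A = 4.
Conserve atomic number: 98 = 96 + Z, so Z = 2.
A = 4 and Z = 2 is ^4_2 He — an alpha particle.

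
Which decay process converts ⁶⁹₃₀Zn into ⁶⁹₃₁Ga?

beta-minus decay

ΔA = 69 − 69 = 0; ΔZ = 31 − 30 = +1.
A is unchanged and Z rises by 1 — a neutron has become a proton (β⁻ decay).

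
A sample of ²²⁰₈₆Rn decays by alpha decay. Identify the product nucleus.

Po-216

Alpha decay: mass number changes by -4, atomic number by -2.
A: 220 − 4 = 216; Z: 86 − 2 = 84.
Z = 84 is polonium, so the daughter is ²¹⁶₈₄Po.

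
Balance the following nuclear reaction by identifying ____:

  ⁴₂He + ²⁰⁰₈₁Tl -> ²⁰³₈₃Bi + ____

neutron

Conserve mass number: 4 + 200 = 203 + A, so A = 1.
Conserve atomic number: 2 + 81 = 83 + Z, so Z = 0.
A = 1 and Z = 0 is ¹₀n — a neutron.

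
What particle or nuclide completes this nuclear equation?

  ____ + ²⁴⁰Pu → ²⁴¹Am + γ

Conserve mass number: A + 240 = 241 + 0, so A = 1.
Conserve atomic number: Z + 94 = 95 + 0, so Z = 1.
A = 1 and Z = 1 is ¹H — a proton.

proton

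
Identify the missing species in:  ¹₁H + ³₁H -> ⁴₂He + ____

Conserve mass number: 1 + 3 = 4 + A, so A = 0.
Conserve atomic number: 1 + 1 = 2 + Z, so Z = 0.
A = 0 and Z = 0 is ⁰₀γ — a gamma ray.

gamma ray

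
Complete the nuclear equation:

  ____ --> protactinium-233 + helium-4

Np-237

Conserve mass number: A = 233 + 4, so A = 237.
Conserve atomic number: Z = 91 + 2, so Z = 93.
Z = 93 is neptunium, so the species is neptunium-237.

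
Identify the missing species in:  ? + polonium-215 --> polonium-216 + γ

neutron

Conserve mass number: A + 215 = 216 + 0, so A = 1.
Conserve atomic number: Z + 84 = 84 + 0, so Z = 0.
A = 1 and Z = 0 is neutron — a neutron.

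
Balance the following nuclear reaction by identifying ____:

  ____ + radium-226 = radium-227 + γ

neutron

Conserve mass number: A + 226 = 227 + 0, so A = 1.
Conserve atomic number: Z + 88 = 88 + 0, so Z = 0.
A = 1 and Z = 0 is neutron — a neutron.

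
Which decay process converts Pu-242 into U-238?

alpha decay

ΔA = 238 − 242 = -4; ΔZ = 92 − 94 = -2.
A drops by 4 and Z drops by 2 — the signature of alpha emission.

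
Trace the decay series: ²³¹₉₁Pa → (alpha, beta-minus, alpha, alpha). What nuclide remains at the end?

Start: (A, Z) = (231, 91).
After α: (227, 89).
After β⁻: (227, 90).
After α: (223, 88).
After α: (219, 86).
Z = 86 is radon.

Rn-219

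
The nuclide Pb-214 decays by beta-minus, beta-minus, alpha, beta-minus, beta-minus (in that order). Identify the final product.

Start: (A, Z) = (214, 82).
After β⁻: (214, 83).
After β⁻: (214, 84).
After α: (210, 82).
After β⁻: (210, 83).
After β⁻: (210, 84).
Z = 84 is polonium.

Po-210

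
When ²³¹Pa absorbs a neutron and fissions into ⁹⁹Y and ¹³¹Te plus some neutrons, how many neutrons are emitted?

Conserve mass number: 232 = 99 + 131 + k, so k = 232 − 230 = 2.
Check atomic number: 91 = 39 + 52 + 0 = 91. ✓

2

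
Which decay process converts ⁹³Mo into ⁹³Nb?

ΔA = 93 − 93 = 0; ΔZ = 41 − 42 = -1.
A is unchanged and Z drops by 1 — a proton has become a neutron (β⁺ emission or electron capture).

beta-plus decay or electron capture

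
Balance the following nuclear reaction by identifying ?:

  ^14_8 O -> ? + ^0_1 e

Conserve mass number: 14 = A + 0, so A = 14.
Conserve atomic number: 8 = Z + 1, so Z = 7.
Z = 7 is nitrogen, so the species is ^14_7 N.

N-14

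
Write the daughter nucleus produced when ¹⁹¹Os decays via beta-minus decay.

Beta-minus decay: mass number changes by +0, atomic number by +1.
A: 191 = 191; Z: 76 + 1 = 77.
Z = 77 is iridium, so the daughter is ¹⁹¹Ir.

Ir-191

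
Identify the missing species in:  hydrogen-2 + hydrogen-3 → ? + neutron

Conserve mass number: 2 + 3 = A + 1, so A = 4.
Conserve atomic number: 1 + 1 = Z + 0, so Z = 2.
A = 4 and Z = 2 is helium-4 — an alpha particle.

He-4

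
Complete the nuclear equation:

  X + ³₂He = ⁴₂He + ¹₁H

deuteron

Conserve mass number: A + 3 = 4 + 1, so A = 2.
Conserve atomic number: Z + 2 = 2 + 1, so Z = 1.
A = 2 and Z = 1 is ²₁H — a deuteron.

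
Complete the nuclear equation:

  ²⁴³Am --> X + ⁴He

Conserve mass number: 243 = A + 4, so A = 239.
Conserve atomic number: 95 = Z + 2, so Z = 93.
Z = 93 is neptunium, so the species is ²³⁹Np.

Np-239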